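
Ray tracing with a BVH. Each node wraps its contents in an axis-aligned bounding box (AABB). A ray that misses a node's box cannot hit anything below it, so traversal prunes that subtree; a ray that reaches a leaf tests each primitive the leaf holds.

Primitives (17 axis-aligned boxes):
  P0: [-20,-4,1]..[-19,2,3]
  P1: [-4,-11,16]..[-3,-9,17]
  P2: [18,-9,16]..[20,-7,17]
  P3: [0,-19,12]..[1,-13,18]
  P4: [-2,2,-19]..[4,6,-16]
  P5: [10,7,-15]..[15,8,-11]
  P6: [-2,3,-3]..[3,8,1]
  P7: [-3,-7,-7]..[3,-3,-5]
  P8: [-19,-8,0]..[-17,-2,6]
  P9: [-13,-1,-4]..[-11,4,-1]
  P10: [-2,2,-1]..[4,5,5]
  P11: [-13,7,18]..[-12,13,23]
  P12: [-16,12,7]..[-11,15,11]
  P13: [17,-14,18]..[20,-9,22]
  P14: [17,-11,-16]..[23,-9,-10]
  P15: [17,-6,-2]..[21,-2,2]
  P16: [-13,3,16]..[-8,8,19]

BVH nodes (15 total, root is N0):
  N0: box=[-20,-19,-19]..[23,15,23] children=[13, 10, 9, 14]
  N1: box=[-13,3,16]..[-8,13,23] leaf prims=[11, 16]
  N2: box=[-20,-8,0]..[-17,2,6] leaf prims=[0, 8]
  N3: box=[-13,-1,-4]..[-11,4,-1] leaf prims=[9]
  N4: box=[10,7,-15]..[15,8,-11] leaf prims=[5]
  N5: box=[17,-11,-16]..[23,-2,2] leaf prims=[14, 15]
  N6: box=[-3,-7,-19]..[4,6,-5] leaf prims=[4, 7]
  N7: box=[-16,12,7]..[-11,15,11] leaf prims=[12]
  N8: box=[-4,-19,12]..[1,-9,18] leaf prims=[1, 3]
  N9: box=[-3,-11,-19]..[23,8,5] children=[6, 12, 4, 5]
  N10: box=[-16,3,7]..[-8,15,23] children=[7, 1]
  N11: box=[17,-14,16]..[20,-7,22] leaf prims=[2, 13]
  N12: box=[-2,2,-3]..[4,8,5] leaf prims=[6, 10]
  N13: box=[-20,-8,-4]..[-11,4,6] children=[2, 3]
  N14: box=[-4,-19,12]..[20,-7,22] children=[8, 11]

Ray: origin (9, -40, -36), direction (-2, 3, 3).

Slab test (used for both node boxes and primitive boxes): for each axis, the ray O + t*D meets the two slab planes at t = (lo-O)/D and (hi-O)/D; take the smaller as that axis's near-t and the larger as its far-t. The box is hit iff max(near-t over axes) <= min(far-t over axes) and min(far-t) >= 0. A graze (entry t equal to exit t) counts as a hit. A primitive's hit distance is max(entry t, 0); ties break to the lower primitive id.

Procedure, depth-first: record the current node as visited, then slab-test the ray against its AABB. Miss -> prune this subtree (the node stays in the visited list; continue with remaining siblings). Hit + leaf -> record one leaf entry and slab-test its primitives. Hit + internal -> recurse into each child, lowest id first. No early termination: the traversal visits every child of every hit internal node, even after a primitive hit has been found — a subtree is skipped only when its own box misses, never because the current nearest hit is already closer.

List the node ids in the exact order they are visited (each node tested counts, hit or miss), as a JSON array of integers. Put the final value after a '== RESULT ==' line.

Trace the traversal:
N0 x:[-7,29/2] y:[7,55/3] z:[17/3,59/3] -> hit [7,29/2], descend [9, 10, 13, 14]
  N9 x:[-7,6] y:[29/3,16] z:[17/3,41/3] -> miss, prune
  N10 x:[17/2,25/2] y:[43/3,55/3] z:[43/3,59/3] -> miss, prune
  N13 x:[10,29/2] y:[32/3,44/3] z:[32/3,14] -> hit [32/3,14], descend [2, 3]
    N2 x:[13,29/2] y:[32/3,14] z:[12,14] -> hit [13,14] leaf, test {P0(miss), P8(miss)}
    N3 x:[10,11] y:[13,44/3] z:[32/3,35/3] -> miss, prune
  N14 x:[-11/2,13/2] y:[7,11] z:[16,58/3] -> miss, prune

7 AABB tests over nodes [0, 9, 10, 13, 2, 3, 14]; 1 leaf entered; closest miss.

== RESULT ==
[0, 9, 10, 13, 2, 3, 14]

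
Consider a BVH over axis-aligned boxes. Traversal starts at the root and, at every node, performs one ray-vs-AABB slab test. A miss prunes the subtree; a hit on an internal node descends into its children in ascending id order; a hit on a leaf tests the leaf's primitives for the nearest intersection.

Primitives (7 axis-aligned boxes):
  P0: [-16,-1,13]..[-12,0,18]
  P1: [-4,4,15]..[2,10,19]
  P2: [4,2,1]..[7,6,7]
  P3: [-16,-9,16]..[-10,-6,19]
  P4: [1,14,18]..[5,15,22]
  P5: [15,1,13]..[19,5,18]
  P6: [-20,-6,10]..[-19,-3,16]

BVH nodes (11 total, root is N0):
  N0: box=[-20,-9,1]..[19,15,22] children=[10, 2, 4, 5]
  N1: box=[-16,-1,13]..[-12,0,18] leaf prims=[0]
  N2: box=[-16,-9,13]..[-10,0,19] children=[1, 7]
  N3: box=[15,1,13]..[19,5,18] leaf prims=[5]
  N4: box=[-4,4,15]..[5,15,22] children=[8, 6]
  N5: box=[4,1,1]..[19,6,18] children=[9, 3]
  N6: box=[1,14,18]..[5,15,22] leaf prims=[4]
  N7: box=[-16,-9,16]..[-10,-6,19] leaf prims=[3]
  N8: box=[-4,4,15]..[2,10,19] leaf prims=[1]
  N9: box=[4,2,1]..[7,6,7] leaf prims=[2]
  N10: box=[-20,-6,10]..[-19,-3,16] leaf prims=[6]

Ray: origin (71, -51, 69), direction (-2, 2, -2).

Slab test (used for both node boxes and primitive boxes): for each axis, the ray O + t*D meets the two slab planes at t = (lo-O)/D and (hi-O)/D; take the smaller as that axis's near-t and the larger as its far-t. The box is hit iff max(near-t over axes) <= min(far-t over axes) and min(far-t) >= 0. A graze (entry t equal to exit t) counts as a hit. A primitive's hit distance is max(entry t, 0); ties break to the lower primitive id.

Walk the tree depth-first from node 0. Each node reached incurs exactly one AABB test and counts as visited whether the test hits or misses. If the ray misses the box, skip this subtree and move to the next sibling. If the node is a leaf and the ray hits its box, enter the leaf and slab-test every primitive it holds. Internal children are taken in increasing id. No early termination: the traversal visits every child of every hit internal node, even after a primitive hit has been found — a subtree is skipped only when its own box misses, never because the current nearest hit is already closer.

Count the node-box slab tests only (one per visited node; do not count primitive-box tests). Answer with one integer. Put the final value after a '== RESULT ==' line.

Walk:
N0 x:[26,91/2] y:[21,33] z:[47/2,34] -> hit [26,33], descend [2, 4, 5, 10]
  N2 x:[81/2,87/2] y:[21,51/2] z:[25,28] -> miss, prune
  N4 x:[33,75/2] y:[55/2,33] z:[47/2,27] -> miss, prune
  N5 x:[26,67/2] y:[26,57/2] z:[51/2,34] -> hit [26,57/2], descend [3, 9]
    N3 x:[26,28] y:[26,28] z:[51/2,28] -> hit [26,28] leaf, test {P5@t=26}
    N9 x:[32,67/2] y:[53/2,57/2] z:[31,34] -> miss, prune
  N10 x:[45,91/2] y:[45/2,24] z:[53/2,59/2] -> miss, prune

order=[0, 2, 4, 5, 3, 9, 10]  |boxes|=7  |leaves|=1  hit=P5

== RESULT ==
7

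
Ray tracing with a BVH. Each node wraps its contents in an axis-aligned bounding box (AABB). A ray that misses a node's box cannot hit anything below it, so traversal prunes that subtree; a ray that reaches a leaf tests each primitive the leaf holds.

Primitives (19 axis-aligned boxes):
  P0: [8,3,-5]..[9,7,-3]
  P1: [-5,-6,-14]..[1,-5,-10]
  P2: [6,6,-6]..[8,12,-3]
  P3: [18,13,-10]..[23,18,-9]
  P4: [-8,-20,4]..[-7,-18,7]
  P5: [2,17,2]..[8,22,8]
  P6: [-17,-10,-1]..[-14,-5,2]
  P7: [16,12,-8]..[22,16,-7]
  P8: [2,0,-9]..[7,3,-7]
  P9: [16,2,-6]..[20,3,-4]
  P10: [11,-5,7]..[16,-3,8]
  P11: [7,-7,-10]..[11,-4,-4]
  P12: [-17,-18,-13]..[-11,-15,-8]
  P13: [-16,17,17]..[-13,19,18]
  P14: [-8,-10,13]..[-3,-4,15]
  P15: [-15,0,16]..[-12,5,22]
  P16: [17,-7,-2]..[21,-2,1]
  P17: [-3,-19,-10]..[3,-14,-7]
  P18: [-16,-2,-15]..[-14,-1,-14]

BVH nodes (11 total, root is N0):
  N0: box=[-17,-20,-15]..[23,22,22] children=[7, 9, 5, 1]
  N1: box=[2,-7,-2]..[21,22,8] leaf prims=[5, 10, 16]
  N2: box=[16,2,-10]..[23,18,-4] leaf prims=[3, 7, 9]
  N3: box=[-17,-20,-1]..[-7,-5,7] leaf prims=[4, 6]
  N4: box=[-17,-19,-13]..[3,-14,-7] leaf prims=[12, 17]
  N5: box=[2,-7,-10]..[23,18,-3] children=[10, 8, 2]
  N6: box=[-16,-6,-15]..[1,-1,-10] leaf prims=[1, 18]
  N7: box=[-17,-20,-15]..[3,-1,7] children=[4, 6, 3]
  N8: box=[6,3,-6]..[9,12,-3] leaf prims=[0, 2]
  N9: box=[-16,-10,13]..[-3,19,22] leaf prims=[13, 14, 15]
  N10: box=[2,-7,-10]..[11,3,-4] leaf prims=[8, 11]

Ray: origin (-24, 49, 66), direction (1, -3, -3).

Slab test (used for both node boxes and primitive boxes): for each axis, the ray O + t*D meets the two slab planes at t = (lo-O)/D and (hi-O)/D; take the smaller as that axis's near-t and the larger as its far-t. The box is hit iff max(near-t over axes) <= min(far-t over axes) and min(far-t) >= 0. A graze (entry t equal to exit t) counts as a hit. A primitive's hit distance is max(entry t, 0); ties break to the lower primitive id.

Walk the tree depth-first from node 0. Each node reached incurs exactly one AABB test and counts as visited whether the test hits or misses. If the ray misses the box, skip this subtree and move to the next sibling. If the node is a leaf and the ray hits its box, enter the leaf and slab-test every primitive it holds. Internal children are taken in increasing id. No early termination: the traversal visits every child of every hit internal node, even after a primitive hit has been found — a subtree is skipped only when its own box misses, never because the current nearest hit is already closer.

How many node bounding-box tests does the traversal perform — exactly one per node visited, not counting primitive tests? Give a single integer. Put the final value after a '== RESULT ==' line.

Walk:
N0 x:[7,47] y:[9,23] z:[44/3,27] -> hit [44/3,23], descend [1, 5, 7, 9]
  N1 x:[26,45] y:[9,56/3] z:[58/3,68/3] -> miss, prune
  N5 x:[26,47] y:[31/3,56/3] z:[23,76/3] -> miss, prune
  N7 x:[7,27] y:[50/3,23] z:[59/3,27] -> hit [59/3,23], descend [3, 4, 6]
    N3 x:[7,17] y:[18,23] z:[59/3,67/3] -> miss, prune
    N4 x:[7,27] y:[21,68/3] z:[73/3,79/3] -> miss, prune
    N6 x:[8,25] y:[50/3,55/3] z:[76/3,27] -> miss, prune
  N9 x:[8,21] y:[10,59/3] z:[44/3,53/3] -> hit [44/3,53/3] leaf, test {P13(miss), P14@t=53/3, P15(miss)}

Summary -> nodes [0, 1, 5, 7, 3, 4, 6, 9]; box-tests=8; leaf-entries=1; first=P14

== RESULT ==
8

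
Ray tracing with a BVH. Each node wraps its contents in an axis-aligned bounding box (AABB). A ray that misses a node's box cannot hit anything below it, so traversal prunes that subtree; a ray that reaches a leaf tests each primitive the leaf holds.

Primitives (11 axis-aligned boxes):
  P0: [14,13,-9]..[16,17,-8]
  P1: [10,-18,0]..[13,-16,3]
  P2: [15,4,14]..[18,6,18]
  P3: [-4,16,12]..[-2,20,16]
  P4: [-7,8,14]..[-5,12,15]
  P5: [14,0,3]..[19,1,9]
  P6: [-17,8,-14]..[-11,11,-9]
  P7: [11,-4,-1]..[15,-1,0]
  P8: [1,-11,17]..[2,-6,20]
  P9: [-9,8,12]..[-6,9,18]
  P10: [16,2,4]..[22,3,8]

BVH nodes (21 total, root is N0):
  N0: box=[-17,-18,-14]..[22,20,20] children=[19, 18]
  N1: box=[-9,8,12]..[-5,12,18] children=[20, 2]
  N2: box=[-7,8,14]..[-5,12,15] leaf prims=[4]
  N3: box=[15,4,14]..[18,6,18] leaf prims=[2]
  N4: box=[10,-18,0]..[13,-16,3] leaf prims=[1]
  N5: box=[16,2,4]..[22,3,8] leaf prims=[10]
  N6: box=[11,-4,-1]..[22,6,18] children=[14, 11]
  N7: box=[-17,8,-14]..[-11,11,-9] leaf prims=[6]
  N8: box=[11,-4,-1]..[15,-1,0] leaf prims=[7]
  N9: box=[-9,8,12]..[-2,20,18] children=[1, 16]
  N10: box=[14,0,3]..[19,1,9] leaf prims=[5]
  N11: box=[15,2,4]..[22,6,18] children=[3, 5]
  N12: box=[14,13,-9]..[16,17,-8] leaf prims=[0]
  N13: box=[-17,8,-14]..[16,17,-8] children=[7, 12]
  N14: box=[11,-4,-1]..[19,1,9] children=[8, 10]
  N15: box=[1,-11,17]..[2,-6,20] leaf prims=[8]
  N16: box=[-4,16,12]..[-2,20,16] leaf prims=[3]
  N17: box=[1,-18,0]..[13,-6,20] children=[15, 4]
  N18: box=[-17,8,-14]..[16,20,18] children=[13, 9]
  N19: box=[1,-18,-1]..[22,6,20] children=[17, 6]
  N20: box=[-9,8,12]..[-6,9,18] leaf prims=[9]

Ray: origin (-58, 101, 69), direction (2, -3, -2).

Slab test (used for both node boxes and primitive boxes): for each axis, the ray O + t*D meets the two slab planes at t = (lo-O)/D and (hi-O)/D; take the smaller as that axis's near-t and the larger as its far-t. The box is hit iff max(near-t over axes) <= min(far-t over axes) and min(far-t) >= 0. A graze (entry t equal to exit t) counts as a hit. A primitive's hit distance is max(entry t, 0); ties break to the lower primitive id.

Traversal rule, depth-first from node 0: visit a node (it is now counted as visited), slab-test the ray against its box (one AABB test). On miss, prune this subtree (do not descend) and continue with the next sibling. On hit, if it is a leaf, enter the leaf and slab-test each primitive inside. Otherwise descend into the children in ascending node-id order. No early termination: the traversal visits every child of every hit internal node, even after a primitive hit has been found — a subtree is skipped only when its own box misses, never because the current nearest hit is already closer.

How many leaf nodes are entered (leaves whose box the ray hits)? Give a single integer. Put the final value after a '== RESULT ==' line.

Trace the traversal:
N0 x:[41/2,40] y:[27,119/3] z:[49/2,83/2] -> hit [27,119/3], descend [18, 19]
  N18 x:[41/2,37] y:[27,31] z:[51/2,83/2] -> hit [27,31], descend [9, 13]
    N9 x:[49/2,28] y:[27,31] z:[51/2,57/2] -> hit [27,28], descend [1, 16]
      N1 x:[49/2,53/2] y:[89/3,31] z:[51/2,57/2] -> miss, prune
      N16 x:[27,28] y:[27,85/3] z:[53/2,57/2] -> hit [27,28] leaf, test {P3@t=27}
    N13 x:[41/2,37] y:[28,31] z:[77/2,83/2] -> miss, prune
  N19 x:[59/2,40] y:[95/3,119/3] z:[49/2,35] -> hit [95/3,35], descend [6, 17]
    N6 x:[69/2,40] y:[95/3,35] z:[51/2,35] -> hit [69/2,35], descend [11, 14]
      N11 x:[73/2,40] y:[95/3,33] z:[51/2,65/2] -> miss, prune
      N14 x:[69/2,77/2] y:[100/3,35] z:[30,35] -> hit [69/2,35], descend [8, 10]
        N8 x:[69/2,73/2] y:[34,35] z:[69/2,35] -> hit [69/2,35] leaf, test {P7@t=69/2}
        N10 x:[36,77/2] y:[100/3,101/3] z:[30,33] -> miss, prune
    N17 x:[59/2,71/2] y:[107/3,119/3] z:[49/2,69/2] -> miss, prune

Visited [0, 18, 9, 1, 16, 13, 19, 6, 11, 14, 8, 10, 17]. Tests: 13 box, 2 leaf. Nearest: P3.

== RESULT ==
2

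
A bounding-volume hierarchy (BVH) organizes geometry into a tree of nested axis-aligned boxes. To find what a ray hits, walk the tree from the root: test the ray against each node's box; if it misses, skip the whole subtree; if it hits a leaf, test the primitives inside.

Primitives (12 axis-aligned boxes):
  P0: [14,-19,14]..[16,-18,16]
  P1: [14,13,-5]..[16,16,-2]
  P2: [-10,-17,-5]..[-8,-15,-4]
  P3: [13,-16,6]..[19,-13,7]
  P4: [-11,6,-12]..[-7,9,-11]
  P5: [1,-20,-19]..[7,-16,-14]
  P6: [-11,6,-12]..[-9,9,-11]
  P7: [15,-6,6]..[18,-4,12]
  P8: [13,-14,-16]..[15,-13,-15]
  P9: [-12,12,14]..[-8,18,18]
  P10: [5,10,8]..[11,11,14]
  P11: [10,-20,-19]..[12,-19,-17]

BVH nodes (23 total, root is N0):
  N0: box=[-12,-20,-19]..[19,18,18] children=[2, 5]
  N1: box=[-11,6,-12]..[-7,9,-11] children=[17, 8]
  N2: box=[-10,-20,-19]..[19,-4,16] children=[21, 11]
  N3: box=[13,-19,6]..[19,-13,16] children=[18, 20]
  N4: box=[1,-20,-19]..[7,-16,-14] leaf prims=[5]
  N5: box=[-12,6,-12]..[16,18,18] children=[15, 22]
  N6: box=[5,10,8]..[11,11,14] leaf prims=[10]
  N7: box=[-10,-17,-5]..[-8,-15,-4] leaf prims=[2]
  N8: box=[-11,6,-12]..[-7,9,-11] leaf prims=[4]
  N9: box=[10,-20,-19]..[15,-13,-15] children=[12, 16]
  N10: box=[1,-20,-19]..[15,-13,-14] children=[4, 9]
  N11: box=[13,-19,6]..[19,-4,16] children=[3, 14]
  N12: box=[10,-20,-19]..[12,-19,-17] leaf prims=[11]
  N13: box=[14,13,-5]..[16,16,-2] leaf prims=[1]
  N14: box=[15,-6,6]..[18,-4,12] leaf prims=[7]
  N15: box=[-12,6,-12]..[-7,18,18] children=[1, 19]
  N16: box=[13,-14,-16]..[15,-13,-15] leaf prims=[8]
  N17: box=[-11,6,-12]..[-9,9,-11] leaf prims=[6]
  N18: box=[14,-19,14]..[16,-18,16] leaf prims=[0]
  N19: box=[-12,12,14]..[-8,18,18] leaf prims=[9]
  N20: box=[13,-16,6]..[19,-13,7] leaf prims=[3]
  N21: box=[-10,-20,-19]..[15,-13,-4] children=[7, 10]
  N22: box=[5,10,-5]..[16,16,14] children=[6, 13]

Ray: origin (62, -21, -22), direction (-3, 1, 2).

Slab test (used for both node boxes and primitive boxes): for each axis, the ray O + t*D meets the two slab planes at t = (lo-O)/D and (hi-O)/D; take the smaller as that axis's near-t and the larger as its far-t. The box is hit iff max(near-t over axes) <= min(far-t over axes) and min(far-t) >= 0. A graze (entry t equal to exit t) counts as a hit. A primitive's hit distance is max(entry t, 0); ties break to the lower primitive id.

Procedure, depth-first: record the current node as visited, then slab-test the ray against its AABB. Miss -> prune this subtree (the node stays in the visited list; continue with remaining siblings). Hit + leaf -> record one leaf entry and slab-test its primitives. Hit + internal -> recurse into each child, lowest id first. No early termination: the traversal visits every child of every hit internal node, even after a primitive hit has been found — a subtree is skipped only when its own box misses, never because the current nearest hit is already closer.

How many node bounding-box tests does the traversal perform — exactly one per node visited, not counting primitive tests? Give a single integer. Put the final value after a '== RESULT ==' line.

Trace the traversal:
N0 x:[43/3,74/3] y:[1,39] z:[3/2,20] -> hit [43/3,20], descend [2, 5]
  N2 x:[43/3,24] y:[1,17] z:[3/2,19] -> hit [43/3,17], descend [11, 21]
    N11 x:[43/3,49/3] y:[2,17] z:[14,19] -> hit [43/3,49/3], descend [3, 14]
      N3 x:[43/3,49/3] y:[2,8] z:[14,19] -> miss, prune
      N14 x:[44/3,47/3] y:[15,17] z:[14,17] -> hit [15,47/3] leaf, test {P7@t=15}
    N21 x:[47/3,24] y:[1,8] z:[3/2,9] -> miss, prune
  N5 x:[46/3,74/3] y:[27,39] z:[5,20] -> miss, prune

Summary -> nodes [0, 2, 11, 3, 14, 21, 5]; box-tests=7; leaf-entries=1; first=P7

== RESULT ==
7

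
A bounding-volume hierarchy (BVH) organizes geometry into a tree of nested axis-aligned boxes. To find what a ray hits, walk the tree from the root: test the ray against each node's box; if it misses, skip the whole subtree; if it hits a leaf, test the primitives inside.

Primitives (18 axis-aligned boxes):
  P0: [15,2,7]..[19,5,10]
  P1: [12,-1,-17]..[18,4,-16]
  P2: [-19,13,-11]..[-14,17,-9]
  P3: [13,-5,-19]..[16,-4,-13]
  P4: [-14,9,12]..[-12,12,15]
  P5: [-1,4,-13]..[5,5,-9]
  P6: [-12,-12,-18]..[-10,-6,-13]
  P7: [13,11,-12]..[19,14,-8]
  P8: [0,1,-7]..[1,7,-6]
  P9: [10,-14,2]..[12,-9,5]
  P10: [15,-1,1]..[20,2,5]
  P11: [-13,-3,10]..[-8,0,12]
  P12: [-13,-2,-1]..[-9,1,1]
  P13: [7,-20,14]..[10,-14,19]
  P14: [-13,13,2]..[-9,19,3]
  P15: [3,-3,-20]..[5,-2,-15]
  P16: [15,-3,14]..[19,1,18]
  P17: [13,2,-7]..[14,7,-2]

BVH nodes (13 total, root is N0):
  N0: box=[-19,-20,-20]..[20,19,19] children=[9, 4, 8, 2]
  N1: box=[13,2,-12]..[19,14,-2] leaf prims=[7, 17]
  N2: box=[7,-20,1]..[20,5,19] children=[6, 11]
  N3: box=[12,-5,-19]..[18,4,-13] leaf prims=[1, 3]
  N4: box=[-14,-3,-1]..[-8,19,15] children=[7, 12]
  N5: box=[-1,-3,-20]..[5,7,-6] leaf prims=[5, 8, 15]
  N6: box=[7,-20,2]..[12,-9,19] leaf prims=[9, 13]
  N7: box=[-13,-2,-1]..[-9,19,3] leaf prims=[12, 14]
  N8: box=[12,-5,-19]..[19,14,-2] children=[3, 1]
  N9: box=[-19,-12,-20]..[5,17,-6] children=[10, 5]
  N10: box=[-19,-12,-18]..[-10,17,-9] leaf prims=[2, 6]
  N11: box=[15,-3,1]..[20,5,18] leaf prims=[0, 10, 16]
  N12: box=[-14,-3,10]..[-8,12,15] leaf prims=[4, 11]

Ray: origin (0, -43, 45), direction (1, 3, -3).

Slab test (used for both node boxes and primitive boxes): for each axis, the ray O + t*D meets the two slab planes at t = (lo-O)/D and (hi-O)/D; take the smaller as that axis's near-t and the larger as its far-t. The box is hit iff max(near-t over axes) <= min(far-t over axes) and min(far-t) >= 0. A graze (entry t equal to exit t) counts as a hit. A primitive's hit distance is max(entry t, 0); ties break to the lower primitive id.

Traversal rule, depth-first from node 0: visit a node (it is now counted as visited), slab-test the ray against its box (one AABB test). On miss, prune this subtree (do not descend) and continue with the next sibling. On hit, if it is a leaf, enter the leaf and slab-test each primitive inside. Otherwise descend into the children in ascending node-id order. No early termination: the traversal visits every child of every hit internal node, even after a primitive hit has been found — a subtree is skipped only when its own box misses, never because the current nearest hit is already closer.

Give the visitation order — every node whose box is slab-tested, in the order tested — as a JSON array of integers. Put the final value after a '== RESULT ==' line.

Walk:
N0 x:[-19,20] y:[23/3,62/3] z:[26/3,65/3] -> hit [26/3,20], descend [2, 4, 8, 9]
  N2 x:[7,20] y:[23/3,16] z:[26/3,44/3] -> hit [26/3,44/3], descend [6, 11]
    N6 x:[7,12] y:[23/3,34/3] z:[26/3,43/3] -> hit [26/3,34/3] leaf, test {P9(miss), P13@t=26/3}
    N11 x:[15,20] y:[40/3,16] z:[9,44/3] -> miss, prune
  N4 x:[-14,-8] y:[40/3,62/3] z:[10,46/3] -> miss, prune
  N8 x:[12,19] y:[38/3,19] z:[47/3,64/3] -> hit [47/3,19], descend [1, 3]
    N1 x:[13,19] y:[15,19] z:[47/3,19] -> hit [47/3,19] leaf, test {P7@t=18, P17(miss)}
    N3 x:[12,18] y:[38/3,47/3] z:[58/3,64/3] -> miss, prune
  N9 x:[-19,5] y:[31/3,20] z:[17,65/3] -> miss, prune

Summary -> nodes [0, 2, 6, 11, 4, 8, 1, 3, 9]; box-tests=9; leaf-entries=2; first=P13

== RESULT ==
[0, 2, 6, 11, 4, 8, 1, 3, 9]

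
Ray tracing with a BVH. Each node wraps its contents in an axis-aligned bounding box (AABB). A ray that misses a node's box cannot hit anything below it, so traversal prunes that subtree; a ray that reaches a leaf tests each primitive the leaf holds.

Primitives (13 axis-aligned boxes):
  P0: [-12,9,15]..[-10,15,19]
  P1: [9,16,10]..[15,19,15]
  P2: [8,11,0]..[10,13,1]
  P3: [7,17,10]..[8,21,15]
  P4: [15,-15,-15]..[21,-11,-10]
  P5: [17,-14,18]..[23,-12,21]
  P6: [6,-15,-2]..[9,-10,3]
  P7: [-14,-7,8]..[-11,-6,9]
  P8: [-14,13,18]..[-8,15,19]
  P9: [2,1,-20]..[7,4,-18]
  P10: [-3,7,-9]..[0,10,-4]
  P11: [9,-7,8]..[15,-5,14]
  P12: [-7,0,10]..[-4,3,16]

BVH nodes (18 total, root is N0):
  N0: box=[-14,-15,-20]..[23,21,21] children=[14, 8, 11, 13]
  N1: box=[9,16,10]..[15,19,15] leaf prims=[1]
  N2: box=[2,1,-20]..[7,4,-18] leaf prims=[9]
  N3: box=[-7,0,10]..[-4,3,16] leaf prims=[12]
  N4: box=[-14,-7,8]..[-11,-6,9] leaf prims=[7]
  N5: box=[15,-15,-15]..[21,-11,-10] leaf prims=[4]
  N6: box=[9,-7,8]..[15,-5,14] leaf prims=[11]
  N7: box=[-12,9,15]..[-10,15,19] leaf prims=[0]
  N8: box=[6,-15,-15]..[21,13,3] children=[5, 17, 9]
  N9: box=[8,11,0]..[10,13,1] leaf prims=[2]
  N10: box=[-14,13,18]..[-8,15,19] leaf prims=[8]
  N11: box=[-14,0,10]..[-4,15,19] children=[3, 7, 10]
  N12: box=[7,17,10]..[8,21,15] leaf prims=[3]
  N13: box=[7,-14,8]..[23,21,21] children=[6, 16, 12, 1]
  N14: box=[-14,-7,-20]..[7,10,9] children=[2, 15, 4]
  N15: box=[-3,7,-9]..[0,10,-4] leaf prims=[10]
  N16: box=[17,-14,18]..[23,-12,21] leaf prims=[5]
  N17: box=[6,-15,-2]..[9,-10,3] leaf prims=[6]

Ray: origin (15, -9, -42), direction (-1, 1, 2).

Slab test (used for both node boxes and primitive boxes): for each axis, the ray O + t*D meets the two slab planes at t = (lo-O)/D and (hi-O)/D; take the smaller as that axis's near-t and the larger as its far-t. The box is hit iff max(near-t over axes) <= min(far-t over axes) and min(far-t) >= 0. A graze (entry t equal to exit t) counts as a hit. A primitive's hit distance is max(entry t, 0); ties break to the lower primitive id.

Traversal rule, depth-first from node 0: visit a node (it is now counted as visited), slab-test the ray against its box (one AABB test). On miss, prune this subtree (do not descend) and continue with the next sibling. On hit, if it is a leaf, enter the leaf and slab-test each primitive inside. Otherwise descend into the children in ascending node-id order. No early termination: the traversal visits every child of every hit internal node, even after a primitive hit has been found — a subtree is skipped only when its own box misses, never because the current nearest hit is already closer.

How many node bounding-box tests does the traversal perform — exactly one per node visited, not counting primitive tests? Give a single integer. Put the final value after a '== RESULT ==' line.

Walk:
N0 x:[-8,29] y:[-6,30] z:[11,63/2] -> hit [11,29], descend [8, 11, 13, 14]
  N8 x:[-6,9] y:[-6,22] z:[27/2,45/2] -> miss, prune
  N11 x:[19,29] y:[9,24] z:[26,61/2] -> miss, prune
  N13 x:[-8,8] y:[-5,30] z:[25,63/2] -> miss, prune
  N14 x:[8,29] y:[2,19] z:[11,51/2] -> hit [11,19], descend [2, 4, 15]
    N2 x:[8,13] y:[10,13] z:[11,12] -> hit [11,12] leaf, test {P9@t=11}
    N4 x:[26,29] y:[2,3] z:[25,51/2] -> miss, prune
    N15 x:[15,18] y:[16,19] z:[33/2,19] -> hit [33/2,18] leaf, test {P10@t=33/2}

order=[0, 8, 11, 13, 14, 2, 4, 15]  |boxes|=8  |leaves|=2  hit=P9

== RESULT ==
8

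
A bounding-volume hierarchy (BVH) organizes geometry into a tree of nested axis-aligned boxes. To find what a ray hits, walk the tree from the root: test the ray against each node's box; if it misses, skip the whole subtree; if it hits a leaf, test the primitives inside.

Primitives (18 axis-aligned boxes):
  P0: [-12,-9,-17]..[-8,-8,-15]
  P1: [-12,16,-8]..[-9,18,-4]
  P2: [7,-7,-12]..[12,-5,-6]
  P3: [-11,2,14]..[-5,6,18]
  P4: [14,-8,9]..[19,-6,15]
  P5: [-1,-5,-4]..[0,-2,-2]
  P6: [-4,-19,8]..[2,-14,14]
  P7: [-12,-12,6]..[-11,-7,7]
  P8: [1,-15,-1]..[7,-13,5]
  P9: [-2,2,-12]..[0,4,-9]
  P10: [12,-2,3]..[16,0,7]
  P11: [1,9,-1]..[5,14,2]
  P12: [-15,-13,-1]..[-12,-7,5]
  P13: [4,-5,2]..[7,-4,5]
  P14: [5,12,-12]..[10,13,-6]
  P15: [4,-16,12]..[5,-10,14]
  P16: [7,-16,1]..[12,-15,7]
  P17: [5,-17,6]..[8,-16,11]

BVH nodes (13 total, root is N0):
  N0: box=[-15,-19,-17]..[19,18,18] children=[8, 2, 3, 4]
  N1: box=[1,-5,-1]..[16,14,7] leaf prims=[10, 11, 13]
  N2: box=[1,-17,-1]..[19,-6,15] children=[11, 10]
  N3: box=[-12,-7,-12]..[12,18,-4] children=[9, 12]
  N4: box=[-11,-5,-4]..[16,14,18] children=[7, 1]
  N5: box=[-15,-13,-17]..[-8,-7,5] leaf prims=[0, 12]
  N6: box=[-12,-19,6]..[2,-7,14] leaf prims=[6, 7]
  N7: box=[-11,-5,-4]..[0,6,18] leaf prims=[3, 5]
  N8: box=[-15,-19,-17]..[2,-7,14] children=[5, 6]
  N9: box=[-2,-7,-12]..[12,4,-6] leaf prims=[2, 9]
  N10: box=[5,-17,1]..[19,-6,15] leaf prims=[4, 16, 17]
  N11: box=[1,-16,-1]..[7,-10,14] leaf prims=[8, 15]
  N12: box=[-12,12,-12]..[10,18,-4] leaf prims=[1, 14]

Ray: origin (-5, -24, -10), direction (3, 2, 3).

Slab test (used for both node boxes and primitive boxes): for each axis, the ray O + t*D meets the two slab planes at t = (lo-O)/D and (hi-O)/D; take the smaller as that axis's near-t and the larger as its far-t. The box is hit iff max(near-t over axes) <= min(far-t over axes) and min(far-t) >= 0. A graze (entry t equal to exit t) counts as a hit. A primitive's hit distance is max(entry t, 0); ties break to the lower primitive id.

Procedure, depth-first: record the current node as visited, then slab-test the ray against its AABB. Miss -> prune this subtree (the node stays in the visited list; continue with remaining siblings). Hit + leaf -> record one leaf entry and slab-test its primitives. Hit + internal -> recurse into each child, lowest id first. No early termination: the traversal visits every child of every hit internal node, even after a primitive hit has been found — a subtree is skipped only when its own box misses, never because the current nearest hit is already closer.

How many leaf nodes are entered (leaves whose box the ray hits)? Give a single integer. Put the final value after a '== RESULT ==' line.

Trace the traversal:
N0 x:[-10/3,8] y:[5/2,21] z:[-7/3,28/3] -> hit [5/2,8], descend [2, 3, 4, 8]
  N2 x:[2,8] y:[7/2,9] z:[3,25/3] -> hit [7/2,8], descend [10, 11]
    N10 x:[10/3,8] y:[7/2,9] z:[11/3,25/3] -> hit [11/3,8] leaf, test {P4@t=8, P16@t=4, P17(miss)}
    N11 x:[2,4] y:[4,7] z:[3,8] -> hit [4,4] leaf, test {P8(miss), P15(miss)}
  N3 x:[-7/3,17/3] y:[17/2,21] z:[-2/3,2] -> miss, prune
  N4 x:[-2,7] y:[19/2,19] z:[2,28/3] -> miss, prune
  N8 x:[-10/3,7/3] y:[5/2,17/2] z:[-7/3,8] -> miss, prune

Summary -> nodes [0, 2, 10, 11, 3, 4, 8]; box-tests=7; leaf-entries=2; first=P16

== RESULT ==
2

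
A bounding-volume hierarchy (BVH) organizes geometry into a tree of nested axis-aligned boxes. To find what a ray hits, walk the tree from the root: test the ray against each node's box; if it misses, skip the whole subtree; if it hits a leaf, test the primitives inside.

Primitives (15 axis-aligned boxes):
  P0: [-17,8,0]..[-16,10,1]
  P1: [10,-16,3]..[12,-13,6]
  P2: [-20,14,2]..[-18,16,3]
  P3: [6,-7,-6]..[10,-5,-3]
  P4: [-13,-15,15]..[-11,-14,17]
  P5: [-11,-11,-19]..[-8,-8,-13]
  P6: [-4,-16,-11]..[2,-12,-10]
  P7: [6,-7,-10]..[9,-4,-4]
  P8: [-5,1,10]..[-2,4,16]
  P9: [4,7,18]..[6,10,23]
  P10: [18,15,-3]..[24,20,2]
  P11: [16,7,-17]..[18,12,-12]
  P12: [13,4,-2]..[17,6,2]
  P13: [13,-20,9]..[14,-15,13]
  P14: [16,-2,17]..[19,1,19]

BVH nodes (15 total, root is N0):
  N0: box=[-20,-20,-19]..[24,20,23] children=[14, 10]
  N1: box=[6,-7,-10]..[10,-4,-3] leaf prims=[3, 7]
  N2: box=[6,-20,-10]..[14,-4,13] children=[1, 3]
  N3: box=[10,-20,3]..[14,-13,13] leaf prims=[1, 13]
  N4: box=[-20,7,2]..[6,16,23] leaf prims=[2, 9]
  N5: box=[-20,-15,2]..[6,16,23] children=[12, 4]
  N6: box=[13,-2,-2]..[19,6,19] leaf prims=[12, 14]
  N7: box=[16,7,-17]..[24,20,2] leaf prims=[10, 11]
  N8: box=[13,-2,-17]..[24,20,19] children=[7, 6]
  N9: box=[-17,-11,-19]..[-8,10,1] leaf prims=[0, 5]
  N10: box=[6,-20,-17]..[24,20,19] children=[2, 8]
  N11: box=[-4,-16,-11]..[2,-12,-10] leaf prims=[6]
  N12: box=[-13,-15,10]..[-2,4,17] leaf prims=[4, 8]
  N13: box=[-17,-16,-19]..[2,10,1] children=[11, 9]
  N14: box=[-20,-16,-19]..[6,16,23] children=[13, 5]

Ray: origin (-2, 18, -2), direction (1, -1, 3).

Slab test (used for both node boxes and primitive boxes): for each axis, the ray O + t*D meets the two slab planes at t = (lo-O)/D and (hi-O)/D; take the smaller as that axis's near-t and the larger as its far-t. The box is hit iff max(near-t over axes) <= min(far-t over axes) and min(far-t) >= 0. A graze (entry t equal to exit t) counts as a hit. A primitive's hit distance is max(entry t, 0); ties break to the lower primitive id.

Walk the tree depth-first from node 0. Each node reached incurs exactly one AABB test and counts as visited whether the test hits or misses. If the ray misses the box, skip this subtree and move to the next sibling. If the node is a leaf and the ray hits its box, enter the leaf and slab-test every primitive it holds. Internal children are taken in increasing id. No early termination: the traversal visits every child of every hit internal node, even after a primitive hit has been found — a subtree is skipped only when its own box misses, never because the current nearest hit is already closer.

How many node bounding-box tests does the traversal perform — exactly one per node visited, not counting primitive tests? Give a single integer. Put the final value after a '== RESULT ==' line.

Walk:
N0 x:[-18,26] y:[-2,38] z:[-17/3,25/3] -> hit [-2,25/3], descend [10, 14]
  N10 x:[8,26] y:[-2,38] z:[-5,7] -> miss, prune
  N14 x:[-18,8] y:[2,34] z:[-17/3,25/3] -> hit [2,8], descend [5, 13]
    N5 x:[-18,8] y:[2,33] z:[4/3,25/3] -> hit [2,8], descend [4, 12]
      N4 x:[-18,8] y:[2,11] z:[4/3,25/3] -> hit [2,8] leaf, test {P2(miss), P9@t=8}
      N12 x:[-11,0] y:[14,33] z:[4,19/3] -> miss, prune
    N13 x:[-15,4] y:[8,34] z:[-17/3,1] -> miss, prune

order=[0, 10, 14, 5, 4, 12, 13]  |boxes|=7  |leaves|=1  hit=P9

== RESULT ==
7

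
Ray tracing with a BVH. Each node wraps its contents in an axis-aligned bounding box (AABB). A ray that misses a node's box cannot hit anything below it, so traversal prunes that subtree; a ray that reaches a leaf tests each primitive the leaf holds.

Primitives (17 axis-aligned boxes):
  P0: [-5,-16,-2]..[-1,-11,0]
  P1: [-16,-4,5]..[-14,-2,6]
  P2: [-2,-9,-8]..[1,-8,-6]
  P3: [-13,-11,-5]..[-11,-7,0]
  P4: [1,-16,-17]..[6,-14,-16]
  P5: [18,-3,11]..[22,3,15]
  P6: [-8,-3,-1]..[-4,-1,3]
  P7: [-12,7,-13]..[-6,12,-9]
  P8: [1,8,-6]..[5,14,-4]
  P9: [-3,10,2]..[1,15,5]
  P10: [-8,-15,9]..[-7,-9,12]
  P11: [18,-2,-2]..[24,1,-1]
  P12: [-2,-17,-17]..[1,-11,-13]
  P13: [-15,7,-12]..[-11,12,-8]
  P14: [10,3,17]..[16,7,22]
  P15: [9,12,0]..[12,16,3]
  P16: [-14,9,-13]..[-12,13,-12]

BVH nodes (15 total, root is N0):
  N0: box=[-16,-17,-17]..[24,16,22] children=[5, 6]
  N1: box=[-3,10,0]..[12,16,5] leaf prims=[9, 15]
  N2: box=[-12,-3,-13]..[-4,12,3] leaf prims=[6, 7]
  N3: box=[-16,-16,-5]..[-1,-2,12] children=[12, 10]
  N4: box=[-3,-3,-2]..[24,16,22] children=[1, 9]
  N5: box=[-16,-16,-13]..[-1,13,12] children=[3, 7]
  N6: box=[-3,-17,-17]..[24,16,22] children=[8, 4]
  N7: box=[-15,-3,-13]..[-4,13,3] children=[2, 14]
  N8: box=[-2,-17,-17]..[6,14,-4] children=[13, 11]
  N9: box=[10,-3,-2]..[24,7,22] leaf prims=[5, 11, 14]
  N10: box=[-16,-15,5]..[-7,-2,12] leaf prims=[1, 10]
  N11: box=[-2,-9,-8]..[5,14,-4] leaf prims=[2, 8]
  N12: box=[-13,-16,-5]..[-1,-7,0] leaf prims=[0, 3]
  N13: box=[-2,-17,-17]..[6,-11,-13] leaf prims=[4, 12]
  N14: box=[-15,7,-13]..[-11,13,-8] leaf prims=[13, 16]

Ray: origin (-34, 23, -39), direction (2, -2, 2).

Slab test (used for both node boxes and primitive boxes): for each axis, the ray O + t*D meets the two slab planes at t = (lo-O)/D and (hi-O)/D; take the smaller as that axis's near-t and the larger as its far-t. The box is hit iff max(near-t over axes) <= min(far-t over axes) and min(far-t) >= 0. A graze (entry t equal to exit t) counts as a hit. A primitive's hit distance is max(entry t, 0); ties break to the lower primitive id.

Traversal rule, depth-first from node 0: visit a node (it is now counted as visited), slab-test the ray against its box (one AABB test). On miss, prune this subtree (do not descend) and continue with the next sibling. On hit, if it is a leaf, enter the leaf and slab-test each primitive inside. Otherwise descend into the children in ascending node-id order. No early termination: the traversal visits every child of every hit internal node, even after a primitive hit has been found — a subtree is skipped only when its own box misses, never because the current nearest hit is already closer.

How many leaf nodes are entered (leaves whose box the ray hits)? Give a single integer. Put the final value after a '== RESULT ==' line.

Trace the traversal:
N0 x:[9,29] y:[7/2,20] z:[11,61/2] -> hit [11,20], descend [5, 6]
  N5 x:[9,33/2] y:[5,39/2] z:[13,51/2] -> hit [13,33/2], descend [3, 7]
    N3 x:[9,33/2] y:[25/2,39/2] z:[17,51/2] -> miss, prune
    N7 x:[19/2,15] y:[5,13] z:[13,21] -> hit [13,13], descend [2, 14]
      N2 x:[11,15] y:[11/2,13] z:[13,21] -> hit [13,13] leaf, test {P6(miss), P7(miss)}
      N14 x:[19/2,23/2] y:[5,8] z:[13,31/2] -> miss, prune
  N6 x:[31/2,29] y:[7/2,20] z:[11,61/2] -> hit [31/2,20], descend [4, 8]
    N4 x:[31/2,29] y:[7/2,13] z:[37/2,61/2] -> miss, prune
    N8 x:[16,20] y:[9/2,20] z:[11,35/2] -> hit [16,35/2], descend [11, 13]
      N11 x:[16,39/2] y:[9/2,16] z:[31/2,35/2] -> hit [16,16] leaf, test {P2@t=16, P8(miss)}
      N13 x:[16,20] y:[17,20] z:[11,13] -> miss, prune

11 AABB tests over nodes [0, 5, 3, 7, 2, 14, 6, 4, 8, 11, 13]; 2 leaves entered; closest P2.

== RESULT ==
2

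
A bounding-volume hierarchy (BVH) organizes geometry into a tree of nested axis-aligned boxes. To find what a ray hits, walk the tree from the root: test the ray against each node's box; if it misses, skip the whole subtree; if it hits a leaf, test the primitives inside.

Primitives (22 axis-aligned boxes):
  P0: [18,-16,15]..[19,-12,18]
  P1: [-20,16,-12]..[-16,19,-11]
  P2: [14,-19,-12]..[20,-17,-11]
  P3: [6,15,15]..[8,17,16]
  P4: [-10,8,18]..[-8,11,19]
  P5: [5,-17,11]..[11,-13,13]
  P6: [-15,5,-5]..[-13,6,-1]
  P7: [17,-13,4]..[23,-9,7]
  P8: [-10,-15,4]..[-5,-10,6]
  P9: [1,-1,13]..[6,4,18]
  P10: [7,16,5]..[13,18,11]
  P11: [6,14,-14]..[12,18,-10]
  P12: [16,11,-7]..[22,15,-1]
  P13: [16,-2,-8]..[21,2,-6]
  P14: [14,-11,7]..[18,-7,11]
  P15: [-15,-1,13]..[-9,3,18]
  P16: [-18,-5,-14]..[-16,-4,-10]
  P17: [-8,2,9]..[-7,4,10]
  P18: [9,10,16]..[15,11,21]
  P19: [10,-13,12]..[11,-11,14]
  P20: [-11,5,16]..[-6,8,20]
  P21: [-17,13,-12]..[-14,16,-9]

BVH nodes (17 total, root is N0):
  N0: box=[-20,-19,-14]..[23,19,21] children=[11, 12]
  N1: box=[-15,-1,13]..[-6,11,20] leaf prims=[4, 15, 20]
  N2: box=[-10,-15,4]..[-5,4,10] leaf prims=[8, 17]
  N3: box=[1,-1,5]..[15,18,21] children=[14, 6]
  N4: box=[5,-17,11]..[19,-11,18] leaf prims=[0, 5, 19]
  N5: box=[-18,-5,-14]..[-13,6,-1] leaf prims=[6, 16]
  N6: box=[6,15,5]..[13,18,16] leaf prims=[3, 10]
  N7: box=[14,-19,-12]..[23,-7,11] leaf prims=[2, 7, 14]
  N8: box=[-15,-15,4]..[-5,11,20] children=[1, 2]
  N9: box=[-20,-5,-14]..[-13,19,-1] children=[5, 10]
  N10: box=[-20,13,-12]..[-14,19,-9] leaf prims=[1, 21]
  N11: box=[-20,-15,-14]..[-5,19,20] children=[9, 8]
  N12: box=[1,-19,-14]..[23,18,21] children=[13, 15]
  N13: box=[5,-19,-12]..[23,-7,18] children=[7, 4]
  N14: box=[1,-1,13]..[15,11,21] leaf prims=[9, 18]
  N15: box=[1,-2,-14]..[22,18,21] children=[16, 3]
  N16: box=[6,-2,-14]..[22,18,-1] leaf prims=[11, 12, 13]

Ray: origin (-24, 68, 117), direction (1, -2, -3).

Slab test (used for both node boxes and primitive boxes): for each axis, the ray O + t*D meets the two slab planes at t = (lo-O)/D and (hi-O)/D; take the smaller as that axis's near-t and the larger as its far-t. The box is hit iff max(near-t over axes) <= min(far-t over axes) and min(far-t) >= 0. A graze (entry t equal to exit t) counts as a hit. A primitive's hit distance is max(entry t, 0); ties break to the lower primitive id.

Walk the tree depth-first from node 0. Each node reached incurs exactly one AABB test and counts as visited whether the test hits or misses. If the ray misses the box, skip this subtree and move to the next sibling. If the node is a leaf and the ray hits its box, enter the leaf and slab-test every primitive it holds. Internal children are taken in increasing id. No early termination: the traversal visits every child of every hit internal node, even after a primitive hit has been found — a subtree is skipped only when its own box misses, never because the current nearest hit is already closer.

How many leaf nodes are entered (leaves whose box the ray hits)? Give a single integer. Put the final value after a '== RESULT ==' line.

Walk:
N0 x:[4,47] y:[49/2,87/2] z:[32,131/3] -> hit [32,87/2], descend [11, 12]
  N11 x:[4,19] y:[49/2,83/2] z:[97/3,131/3] -> miss, prune
  N12 x:[25,47] y:[25,87/2] z:[32,131/3] -> hit [32,87/2], descend [13, 15]
    N13 x:[29,47] y:[75/2,87/2] z:[33,43] -> hit [75/2,43], descend [4, 7]
      N4 x:[29,43] y:[79/2,85/2] z:[33,106/3] -> miss, prune
      N7 x:[38,47] y:[75/2,87/2] z:[106/3,43] -> hit [38,43] leaf, test {P2@t=128/3, P7(miss), P14(miss)}
    N15 x:[25,46] y:[25,35] z:[32,131/3] -> hit [32,35], descend [3, 16]
      N3 x:[25,39] y:[25,69/2] z:[32,112/3] -> hit [32,69/2], descend [6, 14]
        N6 x:[30,37] y:[25,53/2] z:[101/3,112/3] -> miss, prune
        N14 x:[25,39] y:[57/2,69/2] z:[32,104/3] -> hit [32,69/2] leaf, test {P9(miss), P18(miss)}
      N16 x:[30,46] y:[25,35] z:[118/3,131/3] -> miss, prune

order=[0, 11, 12, 13, 4, 7, 15, 3, 6, 14, 16]  |boxes|=11  |leaves|=2  hit=P2

== RESULT ==
2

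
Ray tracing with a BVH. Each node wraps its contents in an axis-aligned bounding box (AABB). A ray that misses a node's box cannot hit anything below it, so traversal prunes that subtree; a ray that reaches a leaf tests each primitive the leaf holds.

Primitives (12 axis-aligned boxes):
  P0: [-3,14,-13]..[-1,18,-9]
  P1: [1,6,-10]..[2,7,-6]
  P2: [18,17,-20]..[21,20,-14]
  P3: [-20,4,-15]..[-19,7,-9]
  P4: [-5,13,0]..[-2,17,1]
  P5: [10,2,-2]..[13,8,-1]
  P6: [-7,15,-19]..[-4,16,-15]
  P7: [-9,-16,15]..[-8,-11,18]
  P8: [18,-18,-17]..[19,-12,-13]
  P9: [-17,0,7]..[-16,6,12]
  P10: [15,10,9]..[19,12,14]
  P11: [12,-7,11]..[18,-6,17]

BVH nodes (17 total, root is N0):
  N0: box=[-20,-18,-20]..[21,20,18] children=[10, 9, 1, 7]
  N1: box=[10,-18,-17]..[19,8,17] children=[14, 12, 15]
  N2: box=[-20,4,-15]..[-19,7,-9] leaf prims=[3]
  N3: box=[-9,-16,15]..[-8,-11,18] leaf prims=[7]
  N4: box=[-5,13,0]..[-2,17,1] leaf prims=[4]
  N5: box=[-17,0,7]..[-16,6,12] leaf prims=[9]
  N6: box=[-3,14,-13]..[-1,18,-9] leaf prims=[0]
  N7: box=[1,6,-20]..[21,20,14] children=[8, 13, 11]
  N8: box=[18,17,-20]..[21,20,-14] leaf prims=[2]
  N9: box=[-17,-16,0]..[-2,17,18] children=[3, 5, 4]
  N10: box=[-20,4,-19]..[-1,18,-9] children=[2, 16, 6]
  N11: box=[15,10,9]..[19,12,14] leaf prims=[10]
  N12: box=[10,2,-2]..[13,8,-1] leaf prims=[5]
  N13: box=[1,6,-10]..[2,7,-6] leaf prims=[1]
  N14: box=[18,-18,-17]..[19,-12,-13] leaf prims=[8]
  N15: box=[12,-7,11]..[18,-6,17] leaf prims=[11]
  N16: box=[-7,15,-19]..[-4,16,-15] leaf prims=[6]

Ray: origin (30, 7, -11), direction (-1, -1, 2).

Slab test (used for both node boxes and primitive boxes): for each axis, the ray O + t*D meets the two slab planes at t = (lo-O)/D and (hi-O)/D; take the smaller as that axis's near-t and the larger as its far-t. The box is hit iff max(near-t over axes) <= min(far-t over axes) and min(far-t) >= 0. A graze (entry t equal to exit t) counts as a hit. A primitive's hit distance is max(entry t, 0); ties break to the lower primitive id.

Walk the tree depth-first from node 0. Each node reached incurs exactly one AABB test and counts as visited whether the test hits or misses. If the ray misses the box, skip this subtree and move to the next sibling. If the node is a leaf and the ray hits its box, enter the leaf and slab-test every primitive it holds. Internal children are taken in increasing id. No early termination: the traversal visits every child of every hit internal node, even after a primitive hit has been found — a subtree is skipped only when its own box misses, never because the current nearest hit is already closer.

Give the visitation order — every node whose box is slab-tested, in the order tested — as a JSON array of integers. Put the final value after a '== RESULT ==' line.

Traverse from the root:
N0 x:[9,50] y:[-13,25] z:[-9/2,29/2] -> hit [9,29/2], descend [1, 7, 9, 10]
  N1 x:[11,20] y:[-1,25] z:[-3,14] -> hit [11,14], descend [12, 14, 15]
    N12 x:[17,20] y:[-1,5] z:[9/2,5] -> miss, prune
    N14 x:[11,12] y:[19,25] z:[-3,-1] -> miss, prune
    N15 x:[12,18] y:[13,14] z:[11,14] -> hit [13,14] leaf, test {P11@t=13}
  N7 x:[9,29] y:[-13,1] z:[-9/2,25/2] -> miss, prune
  N9 x:[32,47] y:[-10,23] z:[11/2,29/2] -> miss, prune
  N10 x:[31,50] y:[-11,3] z:[-4,1] -> miss, prune

Visited [0, 1, 12, 14, 15, 7, 9, 10]. Tests: 8 box, 1 leaf. Nearest: P11.

== RESULT ==
[0, 1, 12, 14, 15, 7, 9, 10]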